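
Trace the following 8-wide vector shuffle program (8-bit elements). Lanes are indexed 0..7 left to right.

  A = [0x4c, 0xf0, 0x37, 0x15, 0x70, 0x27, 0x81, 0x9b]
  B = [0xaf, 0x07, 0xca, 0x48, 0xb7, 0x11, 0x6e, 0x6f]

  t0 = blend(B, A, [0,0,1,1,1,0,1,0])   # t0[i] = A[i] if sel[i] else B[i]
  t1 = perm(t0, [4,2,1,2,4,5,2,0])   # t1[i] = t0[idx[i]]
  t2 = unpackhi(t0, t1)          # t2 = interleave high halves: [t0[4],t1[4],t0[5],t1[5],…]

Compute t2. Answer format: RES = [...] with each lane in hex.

RES = [ 0x70  0x70  0x11  0x11  0x81  0x37  0x6f  0xaf ]

→ t0 |af|07|37|15|70|11|81|6f|
→ t1 |70|37|07|37|70|11|37|af|
→ t2 |70|70|11|11|81|37|6f|af|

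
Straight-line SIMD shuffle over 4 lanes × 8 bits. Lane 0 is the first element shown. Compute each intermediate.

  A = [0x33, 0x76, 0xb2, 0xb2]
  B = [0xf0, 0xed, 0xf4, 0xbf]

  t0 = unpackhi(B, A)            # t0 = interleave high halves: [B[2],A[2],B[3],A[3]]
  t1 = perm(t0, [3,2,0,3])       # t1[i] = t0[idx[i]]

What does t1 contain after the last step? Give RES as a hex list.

  t0: f4 b2 bf b2
  t1: b2 bf f4 b2

RES = [ 0xb2  0xbf  0xf4  0xb2 ]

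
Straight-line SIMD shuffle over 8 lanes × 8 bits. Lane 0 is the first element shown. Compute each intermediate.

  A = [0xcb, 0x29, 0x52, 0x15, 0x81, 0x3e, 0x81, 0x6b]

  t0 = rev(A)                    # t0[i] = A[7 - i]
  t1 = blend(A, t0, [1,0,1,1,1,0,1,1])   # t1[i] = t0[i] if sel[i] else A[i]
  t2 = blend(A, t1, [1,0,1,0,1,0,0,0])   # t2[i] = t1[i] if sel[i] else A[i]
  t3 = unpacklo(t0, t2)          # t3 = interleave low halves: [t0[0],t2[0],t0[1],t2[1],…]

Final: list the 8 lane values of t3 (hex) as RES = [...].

RES = [ 0x6b  0x6b  0x81  0x29  0x3e  0x3e  0x81  0x15 ]

→ t0 |6b|81|3e|81|15|52|29|cb|
→ t1 |6b|29|3e|81|15|3e|29|cb|
→ t2 |6b|29|3e|15|15|3e|81|6b|
→ t3 |6b|6b|81|29|3e|3e|81|15|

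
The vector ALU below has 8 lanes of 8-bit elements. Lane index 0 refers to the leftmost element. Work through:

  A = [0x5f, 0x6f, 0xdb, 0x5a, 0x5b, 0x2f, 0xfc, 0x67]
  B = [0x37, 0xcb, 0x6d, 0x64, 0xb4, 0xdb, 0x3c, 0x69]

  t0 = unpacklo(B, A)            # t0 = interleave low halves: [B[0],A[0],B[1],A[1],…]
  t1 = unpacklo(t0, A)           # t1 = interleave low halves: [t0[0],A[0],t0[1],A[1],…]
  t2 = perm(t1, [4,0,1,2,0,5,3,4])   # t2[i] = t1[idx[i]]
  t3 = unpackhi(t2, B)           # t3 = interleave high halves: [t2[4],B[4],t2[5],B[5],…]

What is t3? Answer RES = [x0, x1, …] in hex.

  t0: 37 5f cb 6f 6d db 64 5a
  t1: 37 5f 5f 6f cb db 6f 5a
  t2: cb 37 5f 5f 37 db 6f cb
  t3: 37 b4 db db 6f 3c cb 69

RES = [ 0x37  0xb4  0xdb  0xdb  0x6f  0x3c  0xcb  0x69 ]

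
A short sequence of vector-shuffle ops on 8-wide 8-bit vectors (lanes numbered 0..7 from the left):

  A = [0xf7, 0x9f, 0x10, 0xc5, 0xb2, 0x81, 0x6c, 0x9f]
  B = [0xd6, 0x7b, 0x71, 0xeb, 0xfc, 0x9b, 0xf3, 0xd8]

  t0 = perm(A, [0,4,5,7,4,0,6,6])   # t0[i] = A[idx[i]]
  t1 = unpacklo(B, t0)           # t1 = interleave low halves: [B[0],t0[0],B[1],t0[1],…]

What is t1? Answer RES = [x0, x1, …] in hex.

RES = [0xd6, 0xf7, 0x7b, 0xb2, 0x71, 0x81, 0xeb, 0x9f]

t0 = [0xf7, 0xb2, 0x81, 0x9f, 0xb2, 0xf7, 0x6c, 0x6c]
t1 = [0xd6, 0xf7, 0x7b, 0xb2, 0x71, 0x81, 0xeb, 0x9f]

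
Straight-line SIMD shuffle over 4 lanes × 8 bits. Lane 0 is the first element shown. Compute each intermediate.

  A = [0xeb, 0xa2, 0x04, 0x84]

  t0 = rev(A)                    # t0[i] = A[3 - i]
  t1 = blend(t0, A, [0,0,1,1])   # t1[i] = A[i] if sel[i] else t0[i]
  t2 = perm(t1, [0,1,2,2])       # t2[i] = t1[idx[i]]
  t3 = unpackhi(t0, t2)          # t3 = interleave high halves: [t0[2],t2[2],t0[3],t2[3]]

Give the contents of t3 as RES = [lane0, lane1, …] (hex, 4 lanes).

RES = [ 0xa2  0x04  0xeb  0x04 ]

→ t0 |84|04|a2|eb|
→ t1 |84|04|04|84|
→ t2 |84|04|04|04|
→ t3 |a2|04|eb|04|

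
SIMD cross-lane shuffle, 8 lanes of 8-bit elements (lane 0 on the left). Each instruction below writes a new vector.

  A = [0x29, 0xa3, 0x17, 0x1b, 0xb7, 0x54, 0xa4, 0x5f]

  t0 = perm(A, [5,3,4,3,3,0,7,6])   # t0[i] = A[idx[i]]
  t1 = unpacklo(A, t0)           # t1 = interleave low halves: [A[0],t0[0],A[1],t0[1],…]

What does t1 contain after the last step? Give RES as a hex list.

RES = [0x29, 0x54, 0xa3, 0x1b, 0x17, 0xb7, 0x1b, 0x1b]

t0 = [0x54, 0x1b, 0xb7, 0x1b, 0x1b, 0x29, 0x5f, 0xa4]
t1 = [0x29, 0x54, 0xa3, 0x1b, 0x17, 0xb7, 0x1b, 0x1b]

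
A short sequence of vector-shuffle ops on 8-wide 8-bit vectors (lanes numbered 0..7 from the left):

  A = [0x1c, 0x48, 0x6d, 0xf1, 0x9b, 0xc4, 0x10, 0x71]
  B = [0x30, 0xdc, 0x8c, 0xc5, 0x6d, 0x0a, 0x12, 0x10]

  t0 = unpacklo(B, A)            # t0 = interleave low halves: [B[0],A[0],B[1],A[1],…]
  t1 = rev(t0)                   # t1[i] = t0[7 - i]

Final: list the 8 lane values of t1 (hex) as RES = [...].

RES = [0xf1, 0xc5, 0x6d, 0x8c, 0x48, 0xdc, 0x1c, 0x30]

→ t0 |30|1c|dc|48|8c|6d|c5|f1|
→ t1 |f1|c5|6d|8c|48|dc|1c|30|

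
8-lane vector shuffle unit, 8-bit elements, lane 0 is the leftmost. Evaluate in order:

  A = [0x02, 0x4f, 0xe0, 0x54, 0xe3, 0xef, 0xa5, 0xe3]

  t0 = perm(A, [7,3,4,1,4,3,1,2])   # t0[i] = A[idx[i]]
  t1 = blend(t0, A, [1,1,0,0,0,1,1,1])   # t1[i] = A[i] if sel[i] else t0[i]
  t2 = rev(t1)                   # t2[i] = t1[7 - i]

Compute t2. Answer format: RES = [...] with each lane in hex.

RES = [ 0xe3  0xa5  0xef  0xe3  0x4f  0xe3  0x4f  0x02 ]

  t0: e3 54 e3 4f e3 54 4f e0
  t1: 02 4f e3 4f e3 ef a5 e3
  t2: e3 a5 ef e3 4f e3 4f 02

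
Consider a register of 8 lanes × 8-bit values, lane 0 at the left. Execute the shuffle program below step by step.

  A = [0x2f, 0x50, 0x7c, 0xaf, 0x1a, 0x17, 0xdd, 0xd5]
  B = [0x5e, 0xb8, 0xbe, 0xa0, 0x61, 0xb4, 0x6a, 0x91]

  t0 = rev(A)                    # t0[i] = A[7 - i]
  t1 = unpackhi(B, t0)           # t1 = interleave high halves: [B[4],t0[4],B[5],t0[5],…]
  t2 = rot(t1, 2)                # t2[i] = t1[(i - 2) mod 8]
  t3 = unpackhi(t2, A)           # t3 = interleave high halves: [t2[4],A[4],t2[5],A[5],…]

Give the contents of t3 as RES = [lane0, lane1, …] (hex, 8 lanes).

  t0: d5 dd 17 1a af 7c 50 2f
  t1: 61 af b4 7c 6a 50 91 2f
  t2: 91 2f 61 af b4 7c 6a 50
  t3: b4 1a 7c 17 6a dd 50 d5

RES = [ 0xb4  0x1a  0x7c  0x17  0x6a  0xdd  0x50  0xd5 ]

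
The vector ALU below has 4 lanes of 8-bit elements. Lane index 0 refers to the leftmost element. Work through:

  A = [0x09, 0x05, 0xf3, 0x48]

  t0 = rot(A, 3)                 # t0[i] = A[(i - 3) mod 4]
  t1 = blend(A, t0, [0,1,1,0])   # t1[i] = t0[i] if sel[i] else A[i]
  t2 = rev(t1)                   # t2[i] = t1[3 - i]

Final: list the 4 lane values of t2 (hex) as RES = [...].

→ t0 |05|f3|48|09|
→ t1 |09|f3|48|48|
→ t2 |48|48|f3|09|

RES = [ 0x48  0x48  0xf3  0x09 ]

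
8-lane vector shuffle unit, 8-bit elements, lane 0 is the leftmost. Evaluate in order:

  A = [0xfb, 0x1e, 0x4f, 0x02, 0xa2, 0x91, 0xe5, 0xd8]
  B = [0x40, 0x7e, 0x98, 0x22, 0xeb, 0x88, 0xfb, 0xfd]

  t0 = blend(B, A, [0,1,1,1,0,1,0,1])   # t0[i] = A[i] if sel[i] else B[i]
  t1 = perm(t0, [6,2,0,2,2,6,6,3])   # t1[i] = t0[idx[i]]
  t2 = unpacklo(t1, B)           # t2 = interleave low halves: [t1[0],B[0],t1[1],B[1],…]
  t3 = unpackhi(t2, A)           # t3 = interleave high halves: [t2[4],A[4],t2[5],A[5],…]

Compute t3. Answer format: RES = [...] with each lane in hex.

  t0: 40 1e 4f 02 eb 91 fb d8
  t1: fb 4f 40 4f 4f fb fb 02
  t2: fb 40 4f 7e 40 98 4f 22
  t3: 40 a2 98 91 4f e5 22 d8

RES = [ 0x40  0xa2  0x98  0x91  0x4f  0xe5  0x22  0xd8 ]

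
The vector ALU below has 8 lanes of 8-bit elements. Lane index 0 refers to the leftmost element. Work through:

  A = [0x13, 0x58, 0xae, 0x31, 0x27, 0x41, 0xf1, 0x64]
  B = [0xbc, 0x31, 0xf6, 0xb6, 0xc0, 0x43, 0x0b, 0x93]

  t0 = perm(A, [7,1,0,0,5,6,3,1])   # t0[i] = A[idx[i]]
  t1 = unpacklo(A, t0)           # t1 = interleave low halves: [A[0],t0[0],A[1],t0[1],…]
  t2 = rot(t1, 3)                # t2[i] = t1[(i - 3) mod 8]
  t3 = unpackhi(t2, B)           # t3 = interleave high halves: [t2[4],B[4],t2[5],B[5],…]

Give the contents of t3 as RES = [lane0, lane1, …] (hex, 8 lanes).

RES = [0x64, 0xc0, 0x58, 0x43, 0x58, 0x0b, 0xae, 0x93]

→ t0 |64|58|13|13|41|f1|31|58|
→ t1 |13|64|58|58|ae|13|31|13|
→ t2 |13|31|13|13|64|58|58|ae|
→ t3 |64|c0|58|43|58|0b|ae|93|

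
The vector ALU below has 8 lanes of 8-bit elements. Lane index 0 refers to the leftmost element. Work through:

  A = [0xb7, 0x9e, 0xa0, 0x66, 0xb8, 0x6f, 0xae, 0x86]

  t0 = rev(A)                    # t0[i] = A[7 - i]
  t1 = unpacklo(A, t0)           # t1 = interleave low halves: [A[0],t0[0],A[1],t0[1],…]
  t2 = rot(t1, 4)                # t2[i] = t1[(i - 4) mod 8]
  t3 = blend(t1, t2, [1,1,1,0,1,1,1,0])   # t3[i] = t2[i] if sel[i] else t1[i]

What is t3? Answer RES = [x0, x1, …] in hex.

RES = [0xa0, 0x6f, 0x66, 0xae, 0xb7, 0x86, 0x9e, 0xb8]

→ t0 |86|ae|6f|b8|66|a0|9e|b7|
→ t1 |b7|86|9e|ae|a0|6f|66|b8|
→ t2 |a0|6f|66|b8|b7|86|9e|ae|
→ t3 |a0|6f|66|ae|b7|86|9e|b8|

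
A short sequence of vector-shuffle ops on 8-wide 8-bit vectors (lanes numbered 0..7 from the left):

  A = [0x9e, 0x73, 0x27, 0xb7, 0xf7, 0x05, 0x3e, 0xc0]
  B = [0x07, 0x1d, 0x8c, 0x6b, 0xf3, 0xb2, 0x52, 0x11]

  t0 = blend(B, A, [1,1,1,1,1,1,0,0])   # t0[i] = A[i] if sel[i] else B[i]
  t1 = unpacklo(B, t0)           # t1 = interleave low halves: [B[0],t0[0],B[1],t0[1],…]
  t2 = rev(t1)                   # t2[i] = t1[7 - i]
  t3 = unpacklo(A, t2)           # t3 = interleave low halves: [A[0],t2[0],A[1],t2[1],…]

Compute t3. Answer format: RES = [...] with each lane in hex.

  t0: 9e 73 27 b7 f7 05 52 11
  t1: 07 9e 1d 73 8c 27 6b b7
  t2: b7 6b 27 8c 73 1d 9e 07
  t3: 9e b7 73 6b 27 27 b7 8c

RES = [0x9e, 0xb7, 0x73, 0x6b, 0x27, 0x27, 0xb7, 0x8c]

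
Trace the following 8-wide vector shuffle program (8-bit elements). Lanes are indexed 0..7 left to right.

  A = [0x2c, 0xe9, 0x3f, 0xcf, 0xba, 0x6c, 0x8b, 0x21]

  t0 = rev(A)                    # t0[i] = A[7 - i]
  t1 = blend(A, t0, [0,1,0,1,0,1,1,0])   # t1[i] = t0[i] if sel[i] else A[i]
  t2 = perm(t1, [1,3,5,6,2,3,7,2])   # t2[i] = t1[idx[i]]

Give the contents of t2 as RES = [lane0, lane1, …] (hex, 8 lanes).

→ t0 |21|8b|6c|ba|cf|3f|e9|2c|
→ t1 |2c|8b|3f|ba|ba|3f|e9|21|
→ t2 |8b|ba|3f|e9|3f|ba|21|3f|

RES = [ 0x8b  0xba  0x3f  0xe9  0x3f  0xba  0x21  0x3f ]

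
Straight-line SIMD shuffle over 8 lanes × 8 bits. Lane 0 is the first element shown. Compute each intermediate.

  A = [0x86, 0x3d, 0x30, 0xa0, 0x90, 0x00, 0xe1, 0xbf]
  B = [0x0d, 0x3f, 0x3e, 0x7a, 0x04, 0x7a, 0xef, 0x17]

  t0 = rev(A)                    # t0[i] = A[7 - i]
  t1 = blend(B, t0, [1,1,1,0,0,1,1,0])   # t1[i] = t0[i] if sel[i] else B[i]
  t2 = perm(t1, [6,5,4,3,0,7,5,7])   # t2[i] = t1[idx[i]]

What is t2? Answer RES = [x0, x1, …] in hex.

RES = [0x3d, 0x30, 0x04, 0x7a, 0xbf, 0x17, 0x30, 0x17]

  t0: bf e1 00 90 a0 30 3d 86
  t1: bf e1 00 7a 04 30 3d 17
  t2: 3d 30 04 7a bf 17 30 17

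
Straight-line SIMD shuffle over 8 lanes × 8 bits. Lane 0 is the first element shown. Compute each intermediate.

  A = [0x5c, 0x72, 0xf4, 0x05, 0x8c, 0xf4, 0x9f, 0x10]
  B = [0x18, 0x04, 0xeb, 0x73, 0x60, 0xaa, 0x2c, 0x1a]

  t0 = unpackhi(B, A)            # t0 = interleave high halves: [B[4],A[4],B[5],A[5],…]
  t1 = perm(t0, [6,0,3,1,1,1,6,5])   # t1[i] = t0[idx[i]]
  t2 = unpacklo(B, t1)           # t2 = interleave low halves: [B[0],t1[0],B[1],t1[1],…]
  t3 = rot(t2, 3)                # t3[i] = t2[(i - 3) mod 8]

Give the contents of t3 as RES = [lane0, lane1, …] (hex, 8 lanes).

RES = [ 0xf4  0x73  0x8c  0x18  0x1a  0x04  0x60  0xeb ]

  t0: 60 8c aa f4 2c 9f 1a 10
  t1: 1a 60 f4 8c 8c 8c 1a 9f
  t2: 18 1a 04 60 eb f4 73 8c
  t3: f4 73 8c 18 1a 04 60 eb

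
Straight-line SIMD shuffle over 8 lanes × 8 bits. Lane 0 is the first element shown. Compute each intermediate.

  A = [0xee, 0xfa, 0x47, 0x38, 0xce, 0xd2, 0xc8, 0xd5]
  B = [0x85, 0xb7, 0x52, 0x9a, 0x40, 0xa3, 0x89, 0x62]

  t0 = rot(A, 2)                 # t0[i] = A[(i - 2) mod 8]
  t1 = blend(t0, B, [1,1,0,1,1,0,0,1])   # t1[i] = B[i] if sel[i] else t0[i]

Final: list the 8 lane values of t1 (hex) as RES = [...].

  t0: c8 d5 ee fa 47 38 ce d2
  t1: 85 b7 ee 9a 40 38 ce 62

RES = [0x85, 0xb7, 0xee, 0x9a, 0x40, 0x38, 0xce, 0x62]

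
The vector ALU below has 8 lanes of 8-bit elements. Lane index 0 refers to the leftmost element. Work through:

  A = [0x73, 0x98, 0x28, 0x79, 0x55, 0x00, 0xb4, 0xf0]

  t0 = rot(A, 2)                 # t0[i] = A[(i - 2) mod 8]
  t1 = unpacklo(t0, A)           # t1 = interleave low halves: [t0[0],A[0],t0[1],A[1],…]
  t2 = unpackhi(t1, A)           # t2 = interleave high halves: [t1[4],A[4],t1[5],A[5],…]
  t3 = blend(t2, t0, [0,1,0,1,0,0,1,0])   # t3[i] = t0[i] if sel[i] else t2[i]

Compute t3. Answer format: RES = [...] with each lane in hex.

RES = [0x73, 0xf0, 0x28, 0x98, 0x98, 0xb4, 0x55, 0xf0]

  t0: b4 f0 73 98 28 79 55 00
  t1: b4 73 f0 98 73 28 98 79
  t2: 73 55 28 00 98 b4 79 f0
  t3: 73 f0 28 98 98 b4 55 f0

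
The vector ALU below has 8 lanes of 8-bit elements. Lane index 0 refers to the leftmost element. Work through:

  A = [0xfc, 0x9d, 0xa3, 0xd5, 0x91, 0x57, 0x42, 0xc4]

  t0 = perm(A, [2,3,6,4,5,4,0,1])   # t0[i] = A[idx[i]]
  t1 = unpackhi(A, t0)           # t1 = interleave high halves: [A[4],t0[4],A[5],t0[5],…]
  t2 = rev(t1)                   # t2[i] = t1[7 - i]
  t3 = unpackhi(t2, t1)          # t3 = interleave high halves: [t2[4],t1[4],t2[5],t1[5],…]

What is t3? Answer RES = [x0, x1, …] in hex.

→ t0 |a3|d5|42|91|57|91|fc|9d|
→ t1 |91|57|57|91|42|fc|c4|9d|
→ t2 |9d|c4|fc|42|91|57|57|91|
→ t3 |91|42|57|fc|57|c4|91|9d|

RES = [ 0x91  0x42  0x57  0xfc  0x57  0xc4  0x91  0x9d ]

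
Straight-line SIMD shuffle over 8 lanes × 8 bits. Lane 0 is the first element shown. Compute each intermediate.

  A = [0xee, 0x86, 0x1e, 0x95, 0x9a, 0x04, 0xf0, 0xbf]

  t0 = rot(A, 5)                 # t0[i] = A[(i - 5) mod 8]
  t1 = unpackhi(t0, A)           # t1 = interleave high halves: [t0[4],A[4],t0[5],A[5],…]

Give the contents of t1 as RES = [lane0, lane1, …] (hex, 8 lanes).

t0 = [0x95, 0x9a, 0x04, 0xf0, 0xbf, 0xee, 0x86, 0x1e]
t1 = [0xbf, 0x9a, 0xee, 0x04, 0x86, 0xf0, 0x1e, 0xbf]

RES = [0xbf, 0x9a, 0xee, 0x04, 0x86, 0xf0, 0x1e, 0xbf]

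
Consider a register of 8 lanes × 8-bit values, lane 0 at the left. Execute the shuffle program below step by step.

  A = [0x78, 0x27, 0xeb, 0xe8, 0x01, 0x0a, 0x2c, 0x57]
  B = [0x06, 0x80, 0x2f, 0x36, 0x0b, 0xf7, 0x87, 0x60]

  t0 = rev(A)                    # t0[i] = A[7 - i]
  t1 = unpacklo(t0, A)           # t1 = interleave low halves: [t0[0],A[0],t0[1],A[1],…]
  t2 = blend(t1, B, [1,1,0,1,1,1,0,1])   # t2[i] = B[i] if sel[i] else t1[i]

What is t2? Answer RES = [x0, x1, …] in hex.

  t0: 57 2c 0a 01 e8 eb 27 78
  t1: 57 78 2c 27 0a eb 01 e8
  t2: 06 80 2c 36 0b f7 01 60

RES = [0x06, 0x80, 0x2c, 0x36, 0x0b, 0xf7, 0x01, 0x60]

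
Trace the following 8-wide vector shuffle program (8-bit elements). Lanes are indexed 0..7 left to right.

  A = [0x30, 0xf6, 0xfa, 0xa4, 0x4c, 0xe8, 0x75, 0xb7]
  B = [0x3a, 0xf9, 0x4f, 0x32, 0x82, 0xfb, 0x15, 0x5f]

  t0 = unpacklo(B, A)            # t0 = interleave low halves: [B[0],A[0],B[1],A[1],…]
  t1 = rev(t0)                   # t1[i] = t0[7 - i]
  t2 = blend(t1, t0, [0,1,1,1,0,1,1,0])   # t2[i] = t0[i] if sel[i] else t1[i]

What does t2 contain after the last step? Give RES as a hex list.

RES = [0xa4, 0x30, 0xf9, 0xf6, 0xf6, 0xfa, 0x32, 0x3a]

→ t0 |3a|30|f9|f6|4f|fa|32|a4|
→ t1 |a4|32|fa|4f|f6|f9|30|3a|
→ t2 |a4|30|f9|f6|f6|fa|32|3a|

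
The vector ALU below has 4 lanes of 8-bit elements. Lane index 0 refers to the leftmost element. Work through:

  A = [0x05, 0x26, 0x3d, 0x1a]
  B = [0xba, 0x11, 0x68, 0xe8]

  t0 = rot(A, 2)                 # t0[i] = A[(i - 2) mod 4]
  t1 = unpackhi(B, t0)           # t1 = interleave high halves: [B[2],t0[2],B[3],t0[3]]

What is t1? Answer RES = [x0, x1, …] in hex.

RES = [0x68, 0x05, 0xe8, 0x26]

→ t0 |3d|1a|05|26|
→ t1 |68|05|e8|26|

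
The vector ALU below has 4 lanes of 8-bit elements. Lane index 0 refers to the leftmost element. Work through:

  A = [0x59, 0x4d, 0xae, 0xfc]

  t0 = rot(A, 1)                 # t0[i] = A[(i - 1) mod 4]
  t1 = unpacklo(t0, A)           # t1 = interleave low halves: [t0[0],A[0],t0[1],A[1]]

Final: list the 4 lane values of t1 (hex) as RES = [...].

RES = [ 0xfc  0x59  0x59  0x4d ]

  t0: fc 59 4d ae
  t1: fc 59 59 4d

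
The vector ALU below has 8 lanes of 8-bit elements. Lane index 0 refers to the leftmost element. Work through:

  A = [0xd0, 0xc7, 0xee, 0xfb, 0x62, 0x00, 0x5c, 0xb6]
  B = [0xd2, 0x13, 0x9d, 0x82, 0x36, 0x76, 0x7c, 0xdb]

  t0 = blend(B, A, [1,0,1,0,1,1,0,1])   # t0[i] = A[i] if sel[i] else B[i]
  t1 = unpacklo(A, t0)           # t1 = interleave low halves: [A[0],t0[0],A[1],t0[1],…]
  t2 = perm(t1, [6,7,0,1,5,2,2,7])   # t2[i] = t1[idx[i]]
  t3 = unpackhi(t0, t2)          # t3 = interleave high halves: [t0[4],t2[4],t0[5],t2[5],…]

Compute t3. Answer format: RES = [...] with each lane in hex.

t0 = [0xd0, 0x13, 0xee, 0x82, 0x62, 0x00, 0x7c, 0xb6]
t1 = [0xd0, 0xd0, 0xc7, 0x13, 0xee, 0xee, 0xfb, 0x82]
t2 = [0xfb, 0x82, 0xd0, 0xd0, 0xee, 0xc7, 0xc7, 0x82]
t3 = [0x62, 0xee, 0x00, 0xc7, 0x7c, 0xc7, 0xb6, 0x82]

RES = [0x62, 0xee, 0x00, 0xc7, 0x7c, 0xc7, 0xb6, 0x82]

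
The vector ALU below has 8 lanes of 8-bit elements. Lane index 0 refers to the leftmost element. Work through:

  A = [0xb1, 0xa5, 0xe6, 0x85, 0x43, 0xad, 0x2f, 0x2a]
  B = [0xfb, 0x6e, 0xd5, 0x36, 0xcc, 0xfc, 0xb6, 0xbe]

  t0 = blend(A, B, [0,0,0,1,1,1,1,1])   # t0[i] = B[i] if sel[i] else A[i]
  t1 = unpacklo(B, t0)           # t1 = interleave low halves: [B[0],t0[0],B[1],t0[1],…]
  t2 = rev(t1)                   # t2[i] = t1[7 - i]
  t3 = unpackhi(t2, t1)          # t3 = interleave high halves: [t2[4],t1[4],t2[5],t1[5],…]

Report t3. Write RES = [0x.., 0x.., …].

RES = [0xa5, 0xd5, 0x6e, 0xe6, 0xb1, 0x36, 0xfb, 0x36]

t0 = [0xb1, 0xa5, 0xe6, 0x36, 0xcc, 0xfc, 0xb6, 0xbe]
t1 = [0xfb, 0xb1, 0x6e, 0xa5, 0xd5, 0xe6, 0x36, 0x36]
t2 = [0x36, 0x36, 0xe6, 0xd5, 0xa5, 0x6e, 0xb1, 0xfb]
t3 = [0xa5, 0xd5, 0x6e, 0xe6, 0xb1, 0x36, 0xfb, 0x36]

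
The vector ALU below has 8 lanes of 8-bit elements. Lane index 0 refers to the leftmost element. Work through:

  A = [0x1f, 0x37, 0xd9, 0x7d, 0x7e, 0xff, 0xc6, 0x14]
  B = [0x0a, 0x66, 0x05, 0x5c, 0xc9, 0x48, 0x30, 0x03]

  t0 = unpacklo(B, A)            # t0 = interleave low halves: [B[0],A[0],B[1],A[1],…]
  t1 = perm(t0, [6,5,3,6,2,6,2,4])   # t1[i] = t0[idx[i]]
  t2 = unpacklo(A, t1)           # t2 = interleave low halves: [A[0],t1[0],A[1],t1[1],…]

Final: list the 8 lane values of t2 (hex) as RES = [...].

RES = [ 0x1f  0x5c  0x37  0xd9  0xd9  0x37  0x7d  0x5c ]

t0 = [0x0a, 0x1f, 0x66, 0x37, 0x05, 0xd9, 0x5c, 0x7d]
t1 = [0x5c, 0xd9, 0x37, 0x5c, 0x66, 0x5c, 0x66, 0x05]
t2 = [0x1f, 0x5c, 0x37, 0xd9, 0xd9, 0x37, 0x7d, 0x5c]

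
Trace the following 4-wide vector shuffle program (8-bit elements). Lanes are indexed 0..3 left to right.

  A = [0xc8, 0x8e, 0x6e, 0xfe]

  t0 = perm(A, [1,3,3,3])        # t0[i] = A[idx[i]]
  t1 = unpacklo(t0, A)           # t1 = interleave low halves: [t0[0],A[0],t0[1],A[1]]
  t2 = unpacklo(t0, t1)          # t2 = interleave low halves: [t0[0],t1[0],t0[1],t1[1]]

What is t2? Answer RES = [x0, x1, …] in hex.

RES = [0x8e, 0x8e, 0xfe, 0xc8]

  t0: 8e fe fe fe
  t1: 8e c8 fe 8e
  t2: 8e 8e fe c8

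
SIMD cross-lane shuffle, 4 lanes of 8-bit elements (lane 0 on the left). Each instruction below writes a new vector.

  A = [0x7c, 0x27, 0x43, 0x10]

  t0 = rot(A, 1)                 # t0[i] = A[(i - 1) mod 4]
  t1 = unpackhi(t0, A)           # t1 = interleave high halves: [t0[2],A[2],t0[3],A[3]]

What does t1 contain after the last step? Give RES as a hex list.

→ t0 |10|7c|27|43|
→ t1 |27|43|43|10|

RES = [ 0x27  0x43  0x43  0x10 ]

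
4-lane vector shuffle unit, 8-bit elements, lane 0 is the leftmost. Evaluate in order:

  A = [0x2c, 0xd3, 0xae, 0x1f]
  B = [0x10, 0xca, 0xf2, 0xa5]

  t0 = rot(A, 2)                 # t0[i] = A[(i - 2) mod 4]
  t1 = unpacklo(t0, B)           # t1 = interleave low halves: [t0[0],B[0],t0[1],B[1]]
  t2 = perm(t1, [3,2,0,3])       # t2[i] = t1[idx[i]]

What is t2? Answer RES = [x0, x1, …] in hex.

RES = [0xca, 0x1f, 0xae, 0xca]

→ t0 |ae|1f|2c|d3|
→ t1 |ae|10|1f|ca|
→ t2 |ca|1f|ae|ca|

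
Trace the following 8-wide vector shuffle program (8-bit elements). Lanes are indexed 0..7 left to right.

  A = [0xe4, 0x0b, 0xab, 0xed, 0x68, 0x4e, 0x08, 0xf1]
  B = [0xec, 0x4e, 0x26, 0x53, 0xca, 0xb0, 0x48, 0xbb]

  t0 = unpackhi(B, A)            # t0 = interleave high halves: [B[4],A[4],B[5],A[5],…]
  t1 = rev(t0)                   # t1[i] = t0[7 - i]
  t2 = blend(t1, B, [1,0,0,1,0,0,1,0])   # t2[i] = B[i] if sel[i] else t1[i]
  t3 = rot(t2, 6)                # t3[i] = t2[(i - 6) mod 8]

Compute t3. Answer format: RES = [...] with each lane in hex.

RES = [0x08, 0x53, 0x4e, 0xb0, 0x48, 0xca, 0xec, 0xbb]

→ t0 |ca|68|b0|4e|48|08|bb|f1|
→ t1 |f1|bb|08|48|4e|b0|68|ca|
→ t2 |ec|bb|08|53|4e|b0|48|ca|
→ t3 |08|53|4e|b0|48|ca|ec|bb|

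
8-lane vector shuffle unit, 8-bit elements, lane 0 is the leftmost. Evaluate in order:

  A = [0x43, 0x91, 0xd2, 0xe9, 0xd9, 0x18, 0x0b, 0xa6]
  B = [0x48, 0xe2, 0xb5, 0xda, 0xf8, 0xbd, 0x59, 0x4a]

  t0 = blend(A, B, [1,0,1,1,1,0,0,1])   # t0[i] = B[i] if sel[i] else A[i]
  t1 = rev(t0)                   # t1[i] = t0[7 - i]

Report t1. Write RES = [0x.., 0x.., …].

→ t0 |48|91|b5|da|f8|18|0b|4a|
→ t1 |4a|0b|18|f8|da|b5|91|48|

RES = [ 0x4a  0x0b  0x18  0xf8  0xda  0xb5  0x91  0x48 ]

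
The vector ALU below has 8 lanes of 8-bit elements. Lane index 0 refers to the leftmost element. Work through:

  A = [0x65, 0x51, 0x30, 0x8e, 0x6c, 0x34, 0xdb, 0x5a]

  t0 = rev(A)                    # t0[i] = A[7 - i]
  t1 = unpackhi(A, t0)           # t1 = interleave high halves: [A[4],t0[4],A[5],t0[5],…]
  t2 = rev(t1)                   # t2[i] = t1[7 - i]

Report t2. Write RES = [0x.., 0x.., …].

RES = [ 0x65  0x5a  0x51  0xdb  0x30  0x34  0x8e  0x6c ]

  t0: 5a db 34 6c 8e 30 51 65
  t1: 6c 8e 34 30 db 51 5a 65
  t2: 65 5a 51 db 30 34 8e 6c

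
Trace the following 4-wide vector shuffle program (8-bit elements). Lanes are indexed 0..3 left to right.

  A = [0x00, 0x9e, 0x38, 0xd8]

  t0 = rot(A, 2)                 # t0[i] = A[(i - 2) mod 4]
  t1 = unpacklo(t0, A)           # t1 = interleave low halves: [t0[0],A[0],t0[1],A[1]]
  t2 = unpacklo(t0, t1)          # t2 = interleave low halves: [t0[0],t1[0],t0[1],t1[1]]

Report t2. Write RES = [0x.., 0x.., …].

  t0: 38 d8 00 9e
  t1: 38 00 d8 9e
  t2: 38 38 d8 00

RES = [ 0x38  0x38  0xd8  0x00 ]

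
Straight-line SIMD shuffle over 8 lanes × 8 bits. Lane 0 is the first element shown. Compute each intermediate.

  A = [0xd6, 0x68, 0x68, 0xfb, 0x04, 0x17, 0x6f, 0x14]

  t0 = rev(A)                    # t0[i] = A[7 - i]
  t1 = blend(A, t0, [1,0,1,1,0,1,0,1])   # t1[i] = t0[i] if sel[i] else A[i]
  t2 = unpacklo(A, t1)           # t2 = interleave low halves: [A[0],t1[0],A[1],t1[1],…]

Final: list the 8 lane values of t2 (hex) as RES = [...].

RES = [0xd6, 0x14, 0x68, 0x68, 0x68, 0x17, 0xfb, 0x04]

→ t0 |14|6f|17|04|fb|68|68|d6|
→ t1 |14|68|17|04|04|68|6f|d6|
→ t2 |d6|14|68|68|68|17|fb|04|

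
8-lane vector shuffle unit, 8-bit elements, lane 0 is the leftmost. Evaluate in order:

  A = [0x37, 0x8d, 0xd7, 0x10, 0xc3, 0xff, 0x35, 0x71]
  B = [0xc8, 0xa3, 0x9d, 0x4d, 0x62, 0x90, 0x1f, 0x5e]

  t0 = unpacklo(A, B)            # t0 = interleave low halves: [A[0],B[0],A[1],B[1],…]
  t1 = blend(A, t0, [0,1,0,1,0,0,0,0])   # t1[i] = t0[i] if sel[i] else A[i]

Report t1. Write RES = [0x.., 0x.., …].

→ t0 |37|c8|8d|a3|d7|9d|10|4d|
→ t1 |37|c8|d7|a3|c3|ff|35|71|

RES = [ 0x37  0xc8  0xd7  0xa3  0xc3  0xff  0x35  0x71 ]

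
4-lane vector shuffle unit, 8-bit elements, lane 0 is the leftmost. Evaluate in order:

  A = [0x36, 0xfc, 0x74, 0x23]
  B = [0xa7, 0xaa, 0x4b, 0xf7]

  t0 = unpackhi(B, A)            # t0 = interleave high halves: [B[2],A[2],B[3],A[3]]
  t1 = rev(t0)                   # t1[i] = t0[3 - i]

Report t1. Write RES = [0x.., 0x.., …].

RES = [ 0x23  0xf7  0x74  0x4b ]

→ t0 |4b|74|f7|23|
→ t1 |23|f7|74|4b|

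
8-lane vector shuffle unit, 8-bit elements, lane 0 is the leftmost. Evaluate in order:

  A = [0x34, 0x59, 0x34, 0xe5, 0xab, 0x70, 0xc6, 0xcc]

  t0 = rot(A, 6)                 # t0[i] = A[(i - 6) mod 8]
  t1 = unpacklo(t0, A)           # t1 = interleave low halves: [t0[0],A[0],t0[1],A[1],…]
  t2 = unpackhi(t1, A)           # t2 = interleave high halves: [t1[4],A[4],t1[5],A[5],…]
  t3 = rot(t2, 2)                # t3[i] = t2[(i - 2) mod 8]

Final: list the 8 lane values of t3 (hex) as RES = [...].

RES = [ 0xe5  0xcc  0xab  0xab  0x34  0x70  0x70  0xc6 ]

t0 = [0x34, 0xe5, 0xab, 0x70, 0xc6, 0xcc, 0x34, 0x59]
t1 = [0x34, 0x34, 0xe5, 0x59, 0xab, 0x34, 0x70, 0xe5]
t2 = [0xab, 0xab, 0x34, 0x70, 0x70, 0xc6, 0xe5, 0xcc]
t3 = [0xe5, 0xcc, 0xab, 0xab, 0x34, 0x70, 0x70, 0xc6]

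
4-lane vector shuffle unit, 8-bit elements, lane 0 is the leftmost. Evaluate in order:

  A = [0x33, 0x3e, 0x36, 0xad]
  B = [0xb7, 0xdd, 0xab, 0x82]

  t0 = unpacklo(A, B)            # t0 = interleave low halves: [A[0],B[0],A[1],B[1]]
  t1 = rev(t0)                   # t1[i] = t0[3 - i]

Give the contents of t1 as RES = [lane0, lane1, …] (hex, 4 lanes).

RES = [ 0xdd  0x3e  0xb7  0x33 ]

→ t0 |33|b7|3e|dd|
→ t1 |dd|3e|b7|33|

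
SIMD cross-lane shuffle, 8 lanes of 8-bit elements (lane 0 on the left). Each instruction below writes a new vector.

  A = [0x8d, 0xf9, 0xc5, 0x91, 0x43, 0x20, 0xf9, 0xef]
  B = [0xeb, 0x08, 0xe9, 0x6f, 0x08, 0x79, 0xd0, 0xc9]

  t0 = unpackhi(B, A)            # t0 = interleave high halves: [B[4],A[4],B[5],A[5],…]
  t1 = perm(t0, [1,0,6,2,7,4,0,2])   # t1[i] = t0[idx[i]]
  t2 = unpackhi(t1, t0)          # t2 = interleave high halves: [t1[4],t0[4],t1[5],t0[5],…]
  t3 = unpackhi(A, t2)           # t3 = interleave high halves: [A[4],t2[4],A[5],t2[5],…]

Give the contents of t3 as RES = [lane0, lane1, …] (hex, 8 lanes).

RES = [0x43, 0x08, 0x20, 0xc9, 0xf9, 0x79, 0xef, 0xef]

→ t0 |08|43|79|20|d0|f9|c9|ef|
→ t1 |43|08|c9|79|ef|d0|08|79|
→ t2 |ef|d0|d0|f9|08|c9|79|ef|
→ t3 |43|08|20|c9|f9|79|ef|ef|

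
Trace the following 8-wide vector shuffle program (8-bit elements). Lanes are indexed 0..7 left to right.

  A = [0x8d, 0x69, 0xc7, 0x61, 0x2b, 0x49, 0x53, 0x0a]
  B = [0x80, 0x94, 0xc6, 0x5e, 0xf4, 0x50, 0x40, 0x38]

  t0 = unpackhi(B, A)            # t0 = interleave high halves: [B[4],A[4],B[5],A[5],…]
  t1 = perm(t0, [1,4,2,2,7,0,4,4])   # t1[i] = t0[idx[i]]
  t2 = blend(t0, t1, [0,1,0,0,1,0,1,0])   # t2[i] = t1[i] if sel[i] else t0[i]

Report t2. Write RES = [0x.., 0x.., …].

  t0: f4 2b 50 49 40 53 38 0a
  t1: 2b 40 50 50 0a f4 40 40
  t2: f4 40 50 49 0a 53 40 0a

RES = [0xf4, 0x40, 0x50, 0x49, 0x0a, 0x53, 0x40, 0x0a]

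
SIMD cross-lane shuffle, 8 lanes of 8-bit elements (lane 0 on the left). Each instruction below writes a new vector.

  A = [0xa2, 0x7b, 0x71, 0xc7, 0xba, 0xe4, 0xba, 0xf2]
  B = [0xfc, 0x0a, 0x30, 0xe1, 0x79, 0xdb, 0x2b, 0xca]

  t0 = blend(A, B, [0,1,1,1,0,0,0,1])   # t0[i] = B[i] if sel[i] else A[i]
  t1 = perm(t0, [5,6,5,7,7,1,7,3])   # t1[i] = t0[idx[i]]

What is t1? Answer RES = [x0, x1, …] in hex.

t0 = [0xa2, 0x0a, 0x30, 0xe1, 0xba, 0xe4, 0xba, 0xca]
t1 = [0xe4, 0xba, 0xe4, 0xca, 0xca, 0x0a, 0xca, 0xe1]

RES = [0xe4, 0xba, 0xe4, 0xca, 0xca, 0x0a, 0xca, 0xe1]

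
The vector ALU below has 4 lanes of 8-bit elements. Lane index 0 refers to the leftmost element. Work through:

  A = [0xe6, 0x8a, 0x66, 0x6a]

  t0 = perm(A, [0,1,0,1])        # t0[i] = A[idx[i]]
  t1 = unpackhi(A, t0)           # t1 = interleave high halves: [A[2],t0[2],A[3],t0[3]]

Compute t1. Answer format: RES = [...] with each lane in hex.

RES = [ 0x66  0xe6  0x6a  0x8a ]

→ t0 |e6|8a|e6|8a|
→ t1 |66|e6|6a|8a|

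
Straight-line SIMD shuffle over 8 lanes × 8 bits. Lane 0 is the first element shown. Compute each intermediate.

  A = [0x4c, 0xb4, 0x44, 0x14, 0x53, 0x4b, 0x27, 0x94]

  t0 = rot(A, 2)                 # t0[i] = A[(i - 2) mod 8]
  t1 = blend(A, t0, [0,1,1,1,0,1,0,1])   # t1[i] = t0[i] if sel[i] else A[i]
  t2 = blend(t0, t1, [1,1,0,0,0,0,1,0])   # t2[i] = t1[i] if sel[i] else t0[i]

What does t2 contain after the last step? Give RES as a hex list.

RES = [ 0x4c  0x94  0x4c  0xb4  0x44  0x14  0x27  0x4b ]

→ t0 |27|94|4c|b4|44|14|53|4b|
→ t1 |4c|94|4c|b4|53|14|27|4b|
→ t2 |4c|94|4c|b4|44|14|27|4b|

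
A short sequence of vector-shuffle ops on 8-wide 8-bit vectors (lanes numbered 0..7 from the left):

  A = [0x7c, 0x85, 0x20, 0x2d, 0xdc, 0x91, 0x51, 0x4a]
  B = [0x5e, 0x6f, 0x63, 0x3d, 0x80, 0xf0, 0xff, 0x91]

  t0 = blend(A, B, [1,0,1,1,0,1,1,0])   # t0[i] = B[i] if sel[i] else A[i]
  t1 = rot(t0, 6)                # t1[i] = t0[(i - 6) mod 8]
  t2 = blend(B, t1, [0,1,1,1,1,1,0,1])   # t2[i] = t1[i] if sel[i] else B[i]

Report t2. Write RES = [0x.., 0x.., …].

RES = [ 0x5e  0x3d  0xdc  0xf0  0xff  0x4a  0xff  0x85 ]

→ t0 |5e|85|63|3d|dc|f0|ff|4a|
→ t1 |63|3d|dc|f0|ff|4a|5e|85|
→ t2 |5e|3d|dc|f0|ff|4a|ff|85|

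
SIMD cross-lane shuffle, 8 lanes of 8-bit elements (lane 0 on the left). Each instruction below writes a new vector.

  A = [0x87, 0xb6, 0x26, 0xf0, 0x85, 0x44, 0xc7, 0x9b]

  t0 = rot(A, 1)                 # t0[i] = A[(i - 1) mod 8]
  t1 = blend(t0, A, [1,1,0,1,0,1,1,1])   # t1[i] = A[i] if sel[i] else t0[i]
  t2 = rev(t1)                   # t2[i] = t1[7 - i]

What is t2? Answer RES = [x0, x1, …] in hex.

→ t0 |9b|87|b6|26|f0|85|44|c7|
→ t1 |87|b6|b6|f0|f0|44|c7|9b|
→ t2 |9b|c7|44|f0|f0|b6|b6|87|

RES = [0x9b, 0xc7, 0x44, 0xf0, 0xf0, 0xb6, 0xb6, 0x87]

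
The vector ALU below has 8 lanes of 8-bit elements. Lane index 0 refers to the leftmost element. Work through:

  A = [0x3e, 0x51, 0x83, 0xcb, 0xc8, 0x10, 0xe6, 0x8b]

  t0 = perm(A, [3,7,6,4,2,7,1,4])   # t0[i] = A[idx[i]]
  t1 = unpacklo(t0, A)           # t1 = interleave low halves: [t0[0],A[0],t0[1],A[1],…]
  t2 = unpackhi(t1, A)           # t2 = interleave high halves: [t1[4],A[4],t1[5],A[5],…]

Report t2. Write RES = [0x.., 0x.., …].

RES = [0xe6, 0xc8, 0x83, 0x10, 0xc8, 0xe6, 0xcb, 0x8b]

t0 = [0xcb, 0x8b, 0xe6, 0xc8, 0x83, 0x8b, 0x51, 0xc8]
t1 = [0xcb, 0x3e, 0x8b, 0x51, 0xe6, 0x83, 0xc8, 0xcb]
t2 = [0xe6, 0xc8, 0x83, 0x10, 0xc8, 0xe6, 0xcb, 0x8b]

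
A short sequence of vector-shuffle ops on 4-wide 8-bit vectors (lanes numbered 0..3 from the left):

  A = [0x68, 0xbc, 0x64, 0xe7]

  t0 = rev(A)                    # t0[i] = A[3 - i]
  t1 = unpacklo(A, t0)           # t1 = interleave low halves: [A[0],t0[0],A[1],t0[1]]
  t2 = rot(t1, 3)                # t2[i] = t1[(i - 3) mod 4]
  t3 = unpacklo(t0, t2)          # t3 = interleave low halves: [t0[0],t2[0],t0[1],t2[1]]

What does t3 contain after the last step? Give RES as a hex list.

t0 = [0xe7, 0x64, 0xbc, 0x68]
t1 = [0x68, 0xe7, 0xbc, 0x64]
t2 = [0xe7, 0xbc, 0x64, 0x68]
t3 = [0xe7, 0xe7, 0x64, 0xbc]

RES = [0xe7, 0xe7, 0x64, 0xbc]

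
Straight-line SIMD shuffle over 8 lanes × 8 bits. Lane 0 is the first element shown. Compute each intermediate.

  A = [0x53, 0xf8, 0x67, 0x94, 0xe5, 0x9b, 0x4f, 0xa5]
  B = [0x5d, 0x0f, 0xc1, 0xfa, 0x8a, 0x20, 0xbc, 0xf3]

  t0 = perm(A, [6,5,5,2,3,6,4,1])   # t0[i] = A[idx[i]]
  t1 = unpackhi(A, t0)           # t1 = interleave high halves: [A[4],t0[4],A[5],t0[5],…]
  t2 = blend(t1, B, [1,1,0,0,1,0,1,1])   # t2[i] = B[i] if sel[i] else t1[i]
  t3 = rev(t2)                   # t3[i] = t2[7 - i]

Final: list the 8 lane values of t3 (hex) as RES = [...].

RES = [ 0xf3  0xbc  0xe5  0x8a  0x4f  0x9b  0x0f  0x5d ]

t0 = [0x4f, 0x9b, 0x9b, 0x67, 0x94, 0x4f, 0xe5, 0xf8]
t1 = [0xe5, 0x94, 0x9b, 0x4f, 0x4f, 0xe5, 0xa5, 0xf8]
t2 = [0x5d, 0x0f, 0x9b, 0x4f, 0x8a, 0xe5, 0xbc, 0xf3]
t3 = [0xf3, 0xbc, 0xe5, 0x8a, 0x4f, 0x9b, 0x0f, 0x5d]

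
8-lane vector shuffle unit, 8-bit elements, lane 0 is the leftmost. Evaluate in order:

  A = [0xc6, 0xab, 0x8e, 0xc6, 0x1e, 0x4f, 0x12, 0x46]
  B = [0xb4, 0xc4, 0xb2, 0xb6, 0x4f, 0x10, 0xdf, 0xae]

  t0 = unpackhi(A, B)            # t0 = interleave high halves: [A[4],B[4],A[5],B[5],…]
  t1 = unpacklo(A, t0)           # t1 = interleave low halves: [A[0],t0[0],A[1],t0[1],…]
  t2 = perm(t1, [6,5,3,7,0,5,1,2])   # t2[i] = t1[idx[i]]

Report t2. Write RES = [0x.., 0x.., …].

→ t0 |1e|4f|4f|10|12|df|46|ae|
→ t1 |c6|1e|ab|4f|8e|4f|c6|10|
→ t2 |c6|4f|4f|10|c6|4f|1e|ab|

RES = [0xc6, 0x4f, 0x4f, 0x10, 0xc6, 0x4f, 0x1e, 0xab]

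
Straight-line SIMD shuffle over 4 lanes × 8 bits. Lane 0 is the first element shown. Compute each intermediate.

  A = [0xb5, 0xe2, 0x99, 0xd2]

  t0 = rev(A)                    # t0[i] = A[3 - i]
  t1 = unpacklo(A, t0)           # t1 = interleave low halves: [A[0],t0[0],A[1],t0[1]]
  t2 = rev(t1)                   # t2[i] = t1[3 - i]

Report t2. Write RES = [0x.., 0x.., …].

RES = [0x99, 0xe2, 0xd2, 0xb5]

t0 = [0xd2, 0x99, 0xe2, 0xb5]
t1 = [0xb5, 0xd2, 0xe2, 0x99]
t2 = [0x99, 0xe2, 0xd2, 0xb5]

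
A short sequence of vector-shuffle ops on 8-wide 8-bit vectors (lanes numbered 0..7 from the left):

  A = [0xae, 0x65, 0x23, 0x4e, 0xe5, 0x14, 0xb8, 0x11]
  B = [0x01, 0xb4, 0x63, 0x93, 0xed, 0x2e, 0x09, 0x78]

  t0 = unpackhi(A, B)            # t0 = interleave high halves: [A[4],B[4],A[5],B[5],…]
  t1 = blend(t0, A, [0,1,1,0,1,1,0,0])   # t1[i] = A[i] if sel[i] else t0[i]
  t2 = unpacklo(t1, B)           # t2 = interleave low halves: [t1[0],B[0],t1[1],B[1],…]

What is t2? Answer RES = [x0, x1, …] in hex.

RES = [0xe5, 0x01, 0x65, 0xb4, 0x23, 0x63, 0x2e, 0x93]

  t0: e5 ed 14 2e b8 09 11 78
  t1: e5 65 23 2e e5 14 11 78
  t2: e5 01 65 b4 23 63 2e 93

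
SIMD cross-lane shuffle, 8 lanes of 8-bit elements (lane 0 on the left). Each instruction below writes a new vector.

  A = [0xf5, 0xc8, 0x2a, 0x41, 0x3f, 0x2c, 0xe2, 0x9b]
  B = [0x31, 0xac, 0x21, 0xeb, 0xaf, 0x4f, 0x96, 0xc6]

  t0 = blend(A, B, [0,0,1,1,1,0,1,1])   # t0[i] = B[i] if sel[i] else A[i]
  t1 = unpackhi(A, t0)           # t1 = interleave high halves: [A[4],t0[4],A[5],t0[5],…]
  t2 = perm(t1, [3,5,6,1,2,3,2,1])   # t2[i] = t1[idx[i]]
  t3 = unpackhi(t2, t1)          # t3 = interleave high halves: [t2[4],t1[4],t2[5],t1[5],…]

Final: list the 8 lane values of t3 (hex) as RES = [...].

RES = [ 0x2c  0xe2  0x2c  0x96  0x2c  0x9b  0xaf  0xc6 ]

  t0: f5 c8 21 eb af 2c 96 c6
  t1: 3f af 2c 2c e2 96 9b c6
  t2: 2c 96 9b af 2c 2c 2c af
  t3: 2c e2 2c 96 2c 9b af c6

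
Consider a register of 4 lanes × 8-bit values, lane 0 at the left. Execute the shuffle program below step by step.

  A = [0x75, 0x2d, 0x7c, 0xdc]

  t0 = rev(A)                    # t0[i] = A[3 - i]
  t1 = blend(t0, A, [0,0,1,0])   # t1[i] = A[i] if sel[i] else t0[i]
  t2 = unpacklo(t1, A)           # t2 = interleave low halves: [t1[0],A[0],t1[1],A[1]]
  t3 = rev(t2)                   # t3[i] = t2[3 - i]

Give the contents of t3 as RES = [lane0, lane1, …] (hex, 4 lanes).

RES = [0x2d, 0x7c, 0x75, 0xdc]

  t0: dc 7c 2d 75
  t1: dc 7c 7c 75
  t2: dc 75 7c 2d
  t3: 2d 7c 75 dc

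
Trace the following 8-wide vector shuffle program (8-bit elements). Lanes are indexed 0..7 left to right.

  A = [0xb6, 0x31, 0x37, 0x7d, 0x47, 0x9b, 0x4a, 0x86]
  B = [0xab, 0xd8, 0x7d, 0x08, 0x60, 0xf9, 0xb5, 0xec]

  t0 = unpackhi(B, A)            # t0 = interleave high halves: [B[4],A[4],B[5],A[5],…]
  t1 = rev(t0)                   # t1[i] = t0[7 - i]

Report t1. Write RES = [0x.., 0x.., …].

RES = [ 0x86  0xec  0x4a  0xb5  0x9b  0xf9  0x47  0x60 ]

t0 = [0x60, 0x47, 0xf9, 0x9b, 0xb5, 0x4a, 0xec, 0x86]
t1 = [0x86, 0xec, 0x4a, 0xb5, 0x9b, 0xf9, 0x47, 0x60]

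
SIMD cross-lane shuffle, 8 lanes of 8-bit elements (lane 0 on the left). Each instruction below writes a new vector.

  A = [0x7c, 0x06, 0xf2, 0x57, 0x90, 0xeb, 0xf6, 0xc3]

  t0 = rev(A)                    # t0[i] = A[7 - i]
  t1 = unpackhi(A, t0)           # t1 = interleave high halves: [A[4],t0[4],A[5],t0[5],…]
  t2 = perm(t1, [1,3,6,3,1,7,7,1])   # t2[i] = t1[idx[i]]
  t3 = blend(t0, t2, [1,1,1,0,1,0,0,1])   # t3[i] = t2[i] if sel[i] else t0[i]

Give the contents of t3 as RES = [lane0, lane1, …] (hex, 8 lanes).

  t0: c3 f6 eb 90 57 f2 06 7c
  t1: 90 57 eb f2 f6 06 c3 7c
  t2: 57 f2 c3 f2 57 7c 7c 57
  t3: 57 f2 c3 90 57 f2 06 57

RES = [ 0x57  0xf2  0xc3  0x90  0x57  0xf2  0x06  0x57 ]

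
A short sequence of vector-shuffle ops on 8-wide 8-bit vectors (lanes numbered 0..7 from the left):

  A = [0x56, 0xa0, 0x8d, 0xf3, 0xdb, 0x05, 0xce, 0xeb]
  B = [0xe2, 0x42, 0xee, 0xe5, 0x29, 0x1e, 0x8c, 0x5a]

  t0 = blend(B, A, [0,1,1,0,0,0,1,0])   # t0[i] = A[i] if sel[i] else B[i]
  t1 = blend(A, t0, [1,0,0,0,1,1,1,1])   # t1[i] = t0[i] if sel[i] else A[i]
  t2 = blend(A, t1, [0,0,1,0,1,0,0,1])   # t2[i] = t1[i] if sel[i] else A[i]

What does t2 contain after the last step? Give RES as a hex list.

RES = [ 0x56  0xa0  0x8d  0xf3  0x29  0x05  0xce  0x5a ]

→ t0 |e2|a0|8d|e5|29|1e|ce|5a|
→ t1 |e2|a0|8d|f3|29|1e|ce|5a|
→ t2 |56|a0|8d|f3|29|05|ce|5a|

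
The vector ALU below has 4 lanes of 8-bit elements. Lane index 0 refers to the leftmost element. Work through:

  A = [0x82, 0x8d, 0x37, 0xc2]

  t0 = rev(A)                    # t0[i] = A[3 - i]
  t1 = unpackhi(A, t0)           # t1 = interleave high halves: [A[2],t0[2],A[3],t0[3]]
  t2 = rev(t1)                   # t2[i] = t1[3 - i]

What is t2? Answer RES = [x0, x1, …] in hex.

t0 = [0xc2, 0x37, 0x8d, 0x82]
t1 = [0x37, 0x8d, 0xc2, 0x82]
t2 = [0x82, 0xc2, 0x8d, 0x37]

RES = [0x82, 0xc2, 0x8d, 0x37]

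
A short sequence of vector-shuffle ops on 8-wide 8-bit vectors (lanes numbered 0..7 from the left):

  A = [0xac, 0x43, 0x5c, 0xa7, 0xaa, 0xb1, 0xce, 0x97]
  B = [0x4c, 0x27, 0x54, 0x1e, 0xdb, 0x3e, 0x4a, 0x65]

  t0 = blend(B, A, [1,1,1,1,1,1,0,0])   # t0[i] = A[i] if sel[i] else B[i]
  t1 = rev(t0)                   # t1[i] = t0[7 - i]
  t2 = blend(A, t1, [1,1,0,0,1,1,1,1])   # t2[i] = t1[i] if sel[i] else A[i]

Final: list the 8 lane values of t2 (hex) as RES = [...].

RES = [0x65, 0x4a, 0x5c, 0xa7, 0xa7, 0x5c, 0x43, 0xac]

→ t0 |ac|43|5c|a7|aa|b1|4a|65|
→ t1 |65|4a|b1|aa|a7|5c|43|ac|
→ t2 |65|4a|5c|a7|a7|5c|43|ac|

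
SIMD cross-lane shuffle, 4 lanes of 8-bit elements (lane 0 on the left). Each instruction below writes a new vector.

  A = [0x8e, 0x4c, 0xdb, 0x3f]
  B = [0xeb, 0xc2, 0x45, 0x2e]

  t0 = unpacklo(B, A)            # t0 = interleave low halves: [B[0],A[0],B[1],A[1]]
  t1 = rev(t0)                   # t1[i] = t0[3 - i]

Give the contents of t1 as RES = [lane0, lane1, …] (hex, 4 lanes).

RES = [ 0x4c  0xc2  0x8e  0xeb ]

→ t0 |eb|8e|c2|4c|
→ t1 |4c|c2|8e|eb|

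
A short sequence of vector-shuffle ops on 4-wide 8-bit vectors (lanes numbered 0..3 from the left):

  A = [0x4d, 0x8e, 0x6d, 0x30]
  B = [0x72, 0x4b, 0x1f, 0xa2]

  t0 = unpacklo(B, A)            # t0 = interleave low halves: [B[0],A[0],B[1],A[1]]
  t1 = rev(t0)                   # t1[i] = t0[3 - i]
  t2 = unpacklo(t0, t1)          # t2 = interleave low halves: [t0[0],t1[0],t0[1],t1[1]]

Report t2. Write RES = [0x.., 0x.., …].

→ t0 |72|4d|4b|8e|
→ t1 |8e|4b|4d|72|
→ t2 |72|8e|4d|4b|

RES = [ 0x72  0x8e  0x4d  0x4b ]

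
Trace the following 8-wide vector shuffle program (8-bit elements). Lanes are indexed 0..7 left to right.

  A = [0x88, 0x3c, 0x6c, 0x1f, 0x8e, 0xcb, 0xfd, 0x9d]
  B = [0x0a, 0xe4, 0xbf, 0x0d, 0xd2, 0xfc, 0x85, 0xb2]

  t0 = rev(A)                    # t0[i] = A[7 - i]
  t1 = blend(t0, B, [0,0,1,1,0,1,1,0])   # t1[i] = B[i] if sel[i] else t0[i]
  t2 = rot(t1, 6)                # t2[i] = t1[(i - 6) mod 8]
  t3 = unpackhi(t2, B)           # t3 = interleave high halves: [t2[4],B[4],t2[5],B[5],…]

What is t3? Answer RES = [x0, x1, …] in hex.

t0 = [0x9d, 0xfd, 0xcb, 0x8e, 0x1f, 0x6c, 0x3c, 0x88]
t1 = [0x9d, 0xfd, 0xbf, 0x0d, 0x1f, 0xfc, 0x85, 0x88]
t2 = [0xbf, 0x0d, 0x1f, 0xfc, 0x85, 0x88, 0x9d, 0xfd]
t3 = [0x85, 0xd2, 0x88, 0xfc, 0x9d, 0x85, 0xfd, 0xb2]

RES = [0x85, 0xd2, 0x88, 0xfc, 0x9d, 0x85, 0xfd, 0xb2]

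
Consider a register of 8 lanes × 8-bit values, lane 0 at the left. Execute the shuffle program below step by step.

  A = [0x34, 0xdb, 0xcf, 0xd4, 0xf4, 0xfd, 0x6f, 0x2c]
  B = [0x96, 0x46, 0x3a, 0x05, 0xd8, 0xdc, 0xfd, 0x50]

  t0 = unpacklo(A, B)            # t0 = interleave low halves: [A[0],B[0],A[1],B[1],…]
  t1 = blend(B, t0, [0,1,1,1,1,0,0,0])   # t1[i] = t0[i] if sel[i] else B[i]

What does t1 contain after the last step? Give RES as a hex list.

t0 = [0x34, 0x96, 0xdb, 0x46, 0xcf, 0x3a, 0xd4, 0x05]
t1 = [0x96, 0x96, 0xdb, 0x46, 0xcf, 0xdc, 0xfd, 0x50]

RES = [0x96, 0x96, 0xdb, 0x46, 0xcf, 0xdc, 0xfd, 0x50]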